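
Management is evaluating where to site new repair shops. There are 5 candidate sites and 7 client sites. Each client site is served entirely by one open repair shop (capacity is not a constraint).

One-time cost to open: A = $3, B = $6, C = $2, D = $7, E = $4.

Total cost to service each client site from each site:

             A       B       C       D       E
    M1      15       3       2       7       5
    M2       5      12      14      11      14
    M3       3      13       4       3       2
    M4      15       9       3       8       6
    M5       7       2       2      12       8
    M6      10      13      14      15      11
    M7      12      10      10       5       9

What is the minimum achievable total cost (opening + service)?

Minimum total cost: 40

For any fixed open set, each client site goes to its cheapest open site; total = fixed + service.
{A, C}: M1→C 2, M2→A 5, M3→A 3, M4→C 3, M5→C 2, M6→A 10, M7→C 10. Service 35; fixed 5; total 40.
{A, C, D}: M1→C 2, M2→A 5, M3→A 3, M4→C 3, M5→C 2, M6→A 10, M7→D 5. Service 30; fixed 12; total 42.
{A, C, E}: service 33 + fixed 9 = 42
{A, B, C, D, E}: service 29 + fixed 22 = 51
No other subset beats 40.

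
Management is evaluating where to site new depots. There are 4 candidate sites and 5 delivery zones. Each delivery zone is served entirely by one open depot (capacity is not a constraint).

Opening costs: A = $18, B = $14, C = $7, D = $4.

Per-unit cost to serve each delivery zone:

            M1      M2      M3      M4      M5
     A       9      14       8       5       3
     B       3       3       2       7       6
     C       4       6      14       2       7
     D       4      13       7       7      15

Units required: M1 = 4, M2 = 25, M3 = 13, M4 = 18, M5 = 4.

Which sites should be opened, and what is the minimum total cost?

For any fixed open set, each delivery zone goes to its cheapest open site; total = fixed + service.
{B, C}: M1→B 3·4=12, M2→B 3·25=75, M3→B 2·13=26, M4→C 2·18=36, M5→B 6·4=24. Service 173; fixed 21; total 194.
{B, C, D}: M1→B 3·4=12, M2→B 3·25=75, M3→B 2·13=26, M4→C 2·18=36, M5→B 6·4=24. Service 173; fixed 25; total 198.
{A, B, C}: service 161 + fixed 39 = 200
{A, B, C, D}: service 161 + fixed 43 = 204
No other subset beats 194.

Open B and C; minimum total cost 194.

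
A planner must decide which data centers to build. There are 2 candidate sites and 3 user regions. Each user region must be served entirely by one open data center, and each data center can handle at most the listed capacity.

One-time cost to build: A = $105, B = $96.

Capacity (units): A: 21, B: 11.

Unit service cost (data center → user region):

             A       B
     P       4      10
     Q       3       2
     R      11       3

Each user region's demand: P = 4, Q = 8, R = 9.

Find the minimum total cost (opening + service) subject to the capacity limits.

Minimum total cost: 244

Open {A}: P→A 4·4=16, Q→A 3·8=24, R→A 11·9=99.
Loads: A carries 21/21. Service 139; fixed 105; total 244.
Next best feasible plan costs 268.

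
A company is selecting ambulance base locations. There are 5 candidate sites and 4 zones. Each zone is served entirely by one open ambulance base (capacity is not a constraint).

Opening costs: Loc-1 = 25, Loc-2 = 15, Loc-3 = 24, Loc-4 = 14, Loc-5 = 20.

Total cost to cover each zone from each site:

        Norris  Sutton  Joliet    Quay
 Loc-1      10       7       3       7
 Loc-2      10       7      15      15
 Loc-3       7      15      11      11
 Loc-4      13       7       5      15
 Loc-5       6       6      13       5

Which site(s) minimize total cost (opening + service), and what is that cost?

Open Loc-5 only; minimum total cost 50.

For any fixed open set, each zone goes to its cheapest open site; total = fixed + service.
{Loc-5}: Norris→Loc-5 6, Sutton→Loc-5 6, Joliet→Loc-5 13, Quay→Loc-5 5. Service 30; fixed 20; total 50.
{Loc-1}: Norris→Loc-1 10, Sutton→Loc-1 7, Joliet→Loc-1 3, Quay→Loc-1 7. Service 27; fixed 25; total 52.
{Loc-4}: service 40 + fixed 14 = 54
{Loc-1, Loc-2, Loc-3, Loc-4, Loc-5}: service 20 + fixed 98 = 118
No other subset beats 50.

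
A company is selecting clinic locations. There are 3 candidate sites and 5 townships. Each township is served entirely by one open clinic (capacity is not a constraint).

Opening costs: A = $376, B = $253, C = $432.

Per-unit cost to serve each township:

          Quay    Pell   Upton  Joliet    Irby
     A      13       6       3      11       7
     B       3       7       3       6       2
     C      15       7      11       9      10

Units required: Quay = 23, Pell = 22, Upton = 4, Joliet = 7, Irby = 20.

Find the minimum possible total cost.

Minimum total cost: 570

For any fixed open set, each township goes to its cheapest open site; total = fixed + service.
{B}: Quay→B 3·23=69, Pell→B 7·22=154, Upton→B 3·4=12, Joliet→B 6·7=42, Irby→B 2·20=40. Service 317; fixed 253; total 570.
{A, B}: service 295 + fixed 629 = 924
{B, C}: Quay→B 3·23=69, Pell→B 7·22=154, Upton→B 3·4=12, Joliet→B 6·7=42, Irby→B 2·20=40. Service 317; fixed 685; total 1002.
{A, B, C}: Quay→B 3·23=69, Pell→A 6·22=132, Upton→A 3·4=12, Joliet→B 6·7=42, Irby→B 2·20=40. Service 295; fixed 1061; total 1356.
No other subset beats 570.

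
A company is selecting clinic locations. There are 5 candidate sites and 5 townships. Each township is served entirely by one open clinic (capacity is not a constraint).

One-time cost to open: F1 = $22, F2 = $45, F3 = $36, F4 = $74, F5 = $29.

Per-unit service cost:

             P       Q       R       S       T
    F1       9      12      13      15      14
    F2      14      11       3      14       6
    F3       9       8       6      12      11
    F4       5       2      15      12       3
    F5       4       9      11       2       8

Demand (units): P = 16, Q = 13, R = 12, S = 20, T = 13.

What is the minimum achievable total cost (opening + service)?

For any fixed open set, each township goes to its cheapest open site; total = fixed + service.
{F2, F4, F5}: P→F5 4·16=64, Q→F4 2·13=26, R→F2 3·12=36, S→F5 2·20=40, T→F4 3·13=39. Service 205; fixed 148; total 353.
{F1, F2, F4, F5}: P→F5 4·16=64, Q→F4 2·13=26, R→F2 3·12=36, S→F5 2·20=40, T→F4 3·13=39. Service 205; fixed 170; total 375.
{F3, F4, F5}: service 241 + fixed 139 = 380
{F1, F2, F3, F4, F5}: service 205 + fixed 206 = 411
No other subset beats 353.

Minimum total cost: 353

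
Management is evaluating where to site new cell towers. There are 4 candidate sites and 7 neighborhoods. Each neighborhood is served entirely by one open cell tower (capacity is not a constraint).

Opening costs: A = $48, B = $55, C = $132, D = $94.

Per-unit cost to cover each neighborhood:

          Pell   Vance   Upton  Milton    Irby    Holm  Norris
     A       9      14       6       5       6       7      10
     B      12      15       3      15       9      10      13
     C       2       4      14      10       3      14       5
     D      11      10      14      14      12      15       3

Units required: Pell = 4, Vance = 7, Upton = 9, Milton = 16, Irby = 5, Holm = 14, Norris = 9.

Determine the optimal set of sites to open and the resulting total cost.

For any fixed open set, each neighborhood goes to its cheapest open site; total = fixed + service.
{A, C}: Pell→C 2·4=8, Vance→C 4·7=28, Upton→A 6·9=54, Milton→A 5·16=80, Irby→C 3·5=15, Holm→A 7·14=98, Norris→C 5·9=45. Service 328; fixed 180; total 508.
{A}: Pell→A 9·4=36, Vance→A 14·7=98, Upton→A 6·9=54, Milton→A 5·16=80, Irby→A 6·5=30, Holm→A 7·14=98, Norris→A 10·9=90. Service 486; fixed 48; total 534.
{A, B, C}: Pell→C 2·4=8, Vance→C 4·7=28, Upton→B 3·9=27, Milton→A 5·16=80, Irby→C 3·5=15, Holm→A 7·14=98, Norris→C 5·9=45. Service 301; fixed 235; total 536.
{A, B, C, D}: Pell→C 2·4=8, Vance→C 4·7=28, Upton→B 3·9=27, Milton→A 5·16=80, Irby→C 3·5=15, Holm→A 7·14=98, Norris→D 3·9=27. Service 283; fixed 329; total 612.
(All 15 nonempty subsets were checked; A and C is lowest.)

Open A and C; minimum total cost 508.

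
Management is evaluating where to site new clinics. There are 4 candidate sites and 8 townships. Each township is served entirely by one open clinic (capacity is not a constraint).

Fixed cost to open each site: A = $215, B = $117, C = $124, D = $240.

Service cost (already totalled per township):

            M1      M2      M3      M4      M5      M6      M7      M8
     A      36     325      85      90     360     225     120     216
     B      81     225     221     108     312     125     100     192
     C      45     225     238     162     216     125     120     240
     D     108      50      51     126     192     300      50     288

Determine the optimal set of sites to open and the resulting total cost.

For any fixed open set, each township goes to its cheapest open site; total = fixed + service.
{B, D}: M1→B 81, M2→D 50, M3→D 51, M4→B 108, M5→D 192, M6→B 125, M7→D 50, M8→B 192. Service 849; fixed 357; total 1206.
{C, D}: M1→C 45, M2→D 50, M3→D 51, M4→D 126, M5→D 192, M6→C 125, M7→D 50, M8→C 240. Service 879; fixed 364; total 1243.
{B, C, D}: service 813 + fixed 481 = 1294
{A, B, C, D}: service 786 + fixed 696 = 1482
(All 15 nonempty subsets were checked; B and D is lowest.)

Open B and D; minimum total cost 1206.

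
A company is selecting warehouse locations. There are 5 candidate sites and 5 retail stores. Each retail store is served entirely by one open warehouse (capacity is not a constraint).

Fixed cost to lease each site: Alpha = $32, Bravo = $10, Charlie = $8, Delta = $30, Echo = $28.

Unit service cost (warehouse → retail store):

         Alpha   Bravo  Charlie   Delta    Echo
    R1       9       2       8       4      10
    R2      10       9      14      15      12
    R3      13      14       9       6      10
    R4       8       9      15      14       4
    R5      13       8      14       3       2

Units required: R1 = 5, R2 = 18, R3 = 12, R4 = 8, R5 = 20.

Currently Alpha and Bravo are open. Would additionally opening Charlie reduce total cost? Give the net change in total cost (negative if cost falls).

Current service cost with {Alpha, Bravo}: 552.
Adding Charlie: each retail store re-picks its cheapest; new service cost 504, saving 48.
Extra fixed cost: 8. Net change = 8 − 48 = -40.
(Totals: 594 → 554.)

Yes — net change −40 (cost falls by 40).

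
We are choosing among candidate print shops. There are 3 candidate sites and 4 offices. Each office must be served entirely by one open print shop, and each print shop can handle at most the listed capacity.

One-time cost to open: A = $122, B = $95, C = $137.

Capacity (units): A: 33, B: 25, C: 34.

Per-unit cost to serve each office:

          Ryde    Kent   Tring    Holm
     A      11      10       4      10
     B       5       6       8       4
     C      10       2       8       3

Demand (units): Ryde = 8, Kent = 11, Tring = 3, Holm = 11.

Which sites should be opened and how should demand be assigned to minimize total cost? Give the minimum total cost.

Open {C}: Ryde→C 10·8=80, Kent→C 2·11=22, Tring→C 8·3=24, Holm→C 3·11=33.
Loads: C carries 33/34. Service 159; fixed 137; total 296.
Next best feasible plan costs 351.

Minimum total cost: 296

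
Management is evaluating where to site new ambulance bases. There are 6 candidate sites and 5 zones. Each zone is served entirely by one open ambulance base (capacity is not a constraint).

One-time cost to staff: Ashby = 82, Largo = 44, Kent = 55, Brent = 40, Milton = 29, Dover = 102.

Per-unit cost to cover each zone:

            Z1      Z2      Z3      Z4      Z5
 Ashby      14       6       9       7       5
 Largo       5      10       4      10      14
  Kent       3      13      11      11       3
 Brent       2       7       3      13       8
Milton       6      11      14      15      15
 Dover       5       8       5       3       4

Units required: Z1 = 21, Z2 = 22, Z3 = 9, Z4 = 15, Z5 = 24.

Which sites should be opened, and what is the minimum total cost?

For any fixed open set, each zone goes to its cheapest open site; total = fixed + service.
{Brent, Dover}: Z1→Brent 2·21=42, Z2→Brent 7·22=154, Z3→Brent 3·9=27, Z4→Dover 3·15=45, Z5→Dover 4·24=96. Service 364; fixed 142; total 506.
{Brent, Milton, Dover}: service 364 + fixed 171 = 535
{Kent, Brent, Dover}: service 340 + fixed 197 = 537
{Ashby, Largo, Kent, Brent, Milton, Dover}: service 318 + fixed 352 = 670
No other subset beats 506.

Open Brent and Dover; minimum total cost 506.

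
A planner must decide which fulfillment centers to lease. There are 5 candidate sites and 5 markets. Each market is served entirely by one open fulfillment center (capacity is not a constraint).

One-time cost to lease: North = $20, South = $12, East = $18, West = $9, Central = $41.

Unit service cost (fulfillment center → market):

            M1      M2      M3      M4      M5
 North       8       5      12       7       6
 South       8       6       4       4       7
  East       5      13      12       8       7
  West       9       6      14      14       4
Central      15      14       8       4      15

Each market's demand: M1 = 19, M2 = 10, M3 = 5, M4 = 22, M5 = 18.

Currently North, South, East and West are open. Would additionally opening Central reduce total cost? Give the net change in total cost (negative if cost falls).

No — net change +41 (cost rises by 41).

Current service cost with {North, South, East, West}: 325.
Adding Central: each market re-picks its cheapest; new service cost 325, saving 0.
Extra fixed cost: 41. Net change = 41 − 0 = 41.
(Totals: 384 → 425.)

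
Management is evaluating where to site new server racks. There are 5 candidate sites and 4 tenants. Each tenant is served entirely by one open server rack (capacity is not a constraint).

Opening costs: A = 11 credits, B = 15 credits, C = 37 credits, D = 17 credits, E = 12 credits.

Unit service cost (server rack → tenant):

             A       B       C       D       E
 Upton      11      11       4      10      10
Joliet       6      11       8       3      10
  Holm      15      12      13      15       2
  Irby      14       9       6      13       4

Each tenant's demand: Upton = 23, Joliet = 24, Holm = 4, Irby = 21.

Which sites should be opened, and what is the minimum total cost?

Open C, D and E; minimum total cost 322.

For any fixed open set, each tenant goes to its cheapest open site; total = fixed + service.
{C, D, E}: Upton→C 4·23=92, Joliet→D 3·24=72, Holm→E 2·4=8, Irby→E 4·21=84. Service 256; fixed 66; total 322.
{A, C, D, E}: service 256 + fixed 77 = 333
{B, C, D, E}: service 256 + fixed 81 = 337
{A, B, C, D, E}: Upton→C 4·23=92, Joliet→D 3·24=72, Holm→E 2·4=8, Irby→E 4·21=84. Service 256; fixed 92; total 348.
No other subset beats 322.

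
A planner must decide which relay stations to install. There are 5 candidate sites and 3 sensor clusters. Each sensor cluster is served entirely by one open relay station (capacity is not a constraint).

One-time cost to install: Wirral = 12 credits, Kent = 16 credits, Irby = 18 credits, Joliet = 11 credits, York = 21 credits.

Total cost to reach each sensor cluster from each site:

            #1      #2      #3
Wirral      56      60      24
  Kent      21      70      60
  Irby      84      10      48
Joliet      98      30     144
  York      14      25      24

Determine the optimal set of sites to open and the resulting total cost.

For any fixed open set, each sensor cluster goes to its cheapest open site; total = fixed + service.
{York}: #1→York 14, #2→York 25, #3→York 24. Service 63; fixed 21; total 84.
{Irby, York}: #1→York 14, #2→Irby 10, #3→York 24. Service 48; fixed 39; total 87.
{Joliet, York}: service 63 + fixed 32 = 95
{Wirral, Kent, Irby, Joliet, York}: service 48 + fixed 78 = 126
No other subset beats 84.

Open York only; minimum total cost 84.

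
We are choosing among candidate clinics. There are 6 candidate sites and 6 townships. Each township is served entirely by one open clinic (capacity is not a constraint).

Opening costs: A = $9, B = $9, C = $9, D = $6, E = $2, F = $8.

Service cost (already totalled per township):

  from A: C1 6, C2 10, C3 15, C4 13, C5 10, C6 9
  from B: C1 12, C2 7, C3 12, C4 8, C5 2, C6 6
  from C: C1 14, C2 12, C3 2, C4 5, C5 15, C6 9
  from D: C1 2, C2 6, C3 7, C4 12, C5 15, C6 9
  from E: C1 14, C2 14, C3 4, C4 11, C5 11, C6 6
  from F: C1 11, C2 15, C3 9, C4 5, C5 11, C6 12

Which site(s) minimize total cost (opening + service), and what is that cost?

For any fixed open set, each township goes to its cheapest open site; total = fixed + service.
{B, D, E}: C1→D 2, C2→D 6, C3→E 4, C4→B 8, C5→B 2, C6→B 6. Service 28; fixed 17; total 45.
{B, D}: service 31 + fixed 15 = 46
{B, C, D}: service 23 + fixed 24 = 47
{A, B, C, D, E, F}: C1→D 2, C2→D 6, C3→C 2, C4→C 5, C5→B 2, C6→B 6. Service 23; fixed 43; total 66.
No other subset beats 45.

Open B, D and E; minimum total cost 45.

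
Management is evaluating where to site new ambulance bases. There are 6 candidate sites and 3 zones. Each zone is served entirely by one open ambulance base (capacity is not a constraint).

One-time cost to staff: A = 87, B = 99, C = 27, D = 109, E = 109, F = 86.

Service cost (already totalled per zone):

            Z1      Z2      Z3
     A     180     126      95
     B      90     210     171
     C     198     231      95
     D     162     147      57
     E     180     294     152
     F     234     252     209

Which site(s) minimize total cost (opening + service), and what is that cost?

For any fixed open set, each zone goes to its cheapest open site; total = fixed + service.
{D}: Z1→D 162, Z2→D 147, Z3→D 57. Service 366; fixed 109; total 475.
{A}: service 401 + fixed 87 = 488
{A, B}: service 311 + fixed 186 = 497
{A, B, C, D, E, F}: service 273 + fixed 517 = 790
No other subset beats 475.

Open D only; minimum total cost 475.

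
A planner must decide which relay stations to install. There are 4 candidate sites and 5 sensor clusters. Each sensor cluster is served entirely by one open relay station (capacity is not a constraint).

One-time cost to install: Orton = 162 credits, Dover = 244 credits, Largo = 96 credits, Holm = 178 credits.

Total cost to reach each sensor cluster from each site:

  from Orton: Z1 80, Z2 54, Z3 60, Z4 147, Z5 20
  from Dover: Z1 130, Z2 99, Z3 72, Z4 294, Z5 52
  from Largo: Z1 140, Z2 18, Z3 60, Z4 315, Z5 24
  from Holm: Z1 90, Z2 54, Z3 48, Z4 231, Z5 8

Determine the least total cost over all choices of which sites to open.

Minimum total cost: 523

For any fixed open set, each sensor cluster goes to its cheapest open site; total = fixed + service.
{Orton}: Z1→Orton 80, Z2→Orton 54, Z3→Orton 60, Z4→Orton 147, Z5→Orton 20. Service 361; fixed 162; total 523.
{Orton, Largo}: service 325 + fixed 258 = 583
{Holm}: service 431 + fixed 178 = 609
{Orton, Dover, Largo, Holm}: service 301 + fixed 680 = 981
No other subset beats 523.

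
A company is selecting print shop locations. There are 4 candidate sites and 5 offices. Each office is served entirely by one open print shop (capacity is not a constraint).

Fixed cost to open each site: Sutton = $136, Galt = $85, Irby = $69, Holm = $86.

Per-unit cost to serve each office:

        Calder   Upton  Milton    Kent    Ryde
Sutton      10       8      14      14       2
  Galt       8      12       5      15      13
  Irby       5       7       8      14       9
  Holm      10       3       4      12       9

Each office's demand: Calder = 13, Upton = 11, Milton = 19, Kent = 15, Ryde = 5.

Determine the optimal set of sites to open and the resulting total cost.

Open Holm only; minimum total cost 550.

For any fixed open set, each office goes to its cheapest open site; total = fixed + service.
{Holm}: Calder→Holm 10·13=130, Upton→Holm 3·11=33, Milton→Holm 4·19=76, Kent→Holm 12·15=180, Ryde→Holm 9·5=45. Service 464; fixed 86; total 550.
{Irby, Holm}: service 399 + fixed 155 = 554
{Galt, Holm}: service 438 + fixed 171 = 609
{Sutton, Galt, Irby, Holm}: service 364 + fixed 376 = 740
No other subset beats 550.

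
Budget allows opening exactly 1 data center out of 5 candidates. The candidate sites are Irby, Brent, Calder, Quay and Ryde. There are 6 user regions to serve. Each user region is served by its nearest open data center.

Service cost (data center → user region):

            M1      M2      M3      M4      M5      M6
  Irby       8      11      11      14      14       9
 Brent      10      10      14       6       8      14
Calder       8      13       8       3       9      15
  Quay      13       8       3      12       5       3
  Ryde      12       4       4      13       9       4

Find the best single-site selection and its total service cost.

Choose Quay only; total service cost 44.

With exactly 1 open, each user region uses its cheapest among the chosen.
{Quay}: M1→Quay 13, M2→Quay 8, M3→Quay 3, M4→Quay 12, M5→Quay 5, M6→Quay 3. Service cost 44.
{Ryde}: service cost 46
{Calder}: service cost 56
Among all 5 size-1 choices, {Quay} is lowest.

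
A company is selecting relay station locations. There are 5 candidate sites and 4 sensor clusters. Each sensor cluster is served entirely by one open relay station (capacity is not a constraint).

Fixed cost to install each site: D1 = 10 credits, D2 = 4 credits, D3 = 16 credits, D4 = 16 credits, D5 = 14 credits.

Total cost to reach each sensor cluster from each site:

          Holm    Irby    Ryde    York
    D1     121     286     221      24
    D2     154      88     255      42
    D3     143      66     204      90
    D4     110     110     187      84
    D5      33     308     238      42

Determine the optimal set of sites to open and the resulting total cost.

For any fixed open set, each sensor cluster goes to its cheapest open site; total = fixed + service.
{D1, D3, D4, D5}: Holm→D5 33, Irby→D3 66, Ryde→D4 187, York→D1 24. Service 310; fixed 56; total 366.
{D1, D3, D5}: Holm→D5 33, Irby→D3 66, Ryde→D3 204, York→D1 24. Service 327; fixed 40; total 367.
{D1, D2, D3, D4, D5}: Holm→D5 33, Irby→D3 66, Ryde→D4 187, York→D1 24. Service 310; fixed 60; total 370.
{D2}: Holm→D2 154, Irby→D2 88, Ryde→D2 255, York→D2 42. Service 539; fixed 4; total 543.
No other subset beats 366.

Open D1, D3, D4 and D5; minimum total cost 366.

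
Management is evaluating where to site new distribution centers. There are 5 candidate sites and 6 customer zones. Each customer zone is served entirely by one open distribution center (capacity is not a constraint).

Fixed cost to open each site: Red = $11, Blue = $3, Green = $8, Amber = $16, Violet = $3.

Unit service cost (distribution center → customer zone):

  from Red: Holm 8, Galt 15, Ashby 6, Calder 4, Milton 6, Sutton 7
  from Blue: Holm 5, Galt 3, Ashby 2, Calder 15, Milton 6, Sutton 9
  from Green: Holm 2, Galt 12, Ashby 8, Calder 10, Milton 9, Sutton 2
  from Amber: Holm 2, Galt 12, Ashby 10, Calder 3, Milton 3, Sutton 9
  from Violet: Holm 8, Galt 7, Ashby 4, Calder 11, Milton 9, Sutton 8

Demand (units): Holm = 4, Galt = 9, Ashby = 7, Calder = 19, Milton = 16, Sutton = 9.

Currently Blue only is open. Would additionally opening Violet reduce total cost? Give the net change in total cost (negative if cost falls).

Current service cost with {Blue}: 523.
Adding Violet: each customer zone re-picks its cheapest; new service cost 438, saving 85.
Extra fixed cost: 3. Net change = 3 − 85 = -82.
(Totals: 526 → 444.)

Yes — net change −82 (cost falls by 82).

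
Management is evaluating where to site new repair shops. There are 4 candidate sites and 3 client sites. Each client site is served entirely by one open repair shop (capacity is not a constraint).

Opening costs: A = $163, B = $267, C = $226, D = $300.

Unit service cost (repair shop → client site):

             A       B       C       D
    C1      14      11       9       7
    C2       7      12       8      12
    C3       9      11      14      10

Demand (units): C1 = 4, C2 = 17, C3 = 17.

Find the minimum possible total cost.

For any fixed open set, each client site goes to its cheapest open site; total = fixed + service.
{A}: C1→A 14·4=56, C2→A 7·17=119, C3→A 9·17=153. Service 328; fixed 163; total 491.
{C}: service 410 + fixed 226 = 636
{A, C}: service 308 + fixed 389 = 697
{A, B, C, D}: service 300 + fixed 956 = 1256
No other subset beats 491.

Minimum total cost: 491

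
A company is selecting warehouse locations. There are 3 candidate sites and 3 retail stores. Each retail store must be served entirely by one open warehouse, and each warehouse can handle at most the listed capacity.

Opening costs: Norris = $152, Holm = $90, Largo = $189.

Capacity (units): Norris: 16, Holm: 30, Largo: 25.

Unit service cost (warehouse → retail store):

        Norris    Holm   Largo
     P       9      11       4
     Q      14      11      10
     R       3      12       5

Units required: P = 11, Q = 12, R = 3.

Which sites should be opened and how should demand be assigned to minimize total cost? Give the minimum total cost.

Open {Holm}: P→Holm 11·11=121, Q→Holm 11·12=132, R→Holm 12·3=36.
Loads: Holm carries 26/30. Service 289; fixed 90; total 379.
Next best feasible plan costs 470.

Minimum total cost: 379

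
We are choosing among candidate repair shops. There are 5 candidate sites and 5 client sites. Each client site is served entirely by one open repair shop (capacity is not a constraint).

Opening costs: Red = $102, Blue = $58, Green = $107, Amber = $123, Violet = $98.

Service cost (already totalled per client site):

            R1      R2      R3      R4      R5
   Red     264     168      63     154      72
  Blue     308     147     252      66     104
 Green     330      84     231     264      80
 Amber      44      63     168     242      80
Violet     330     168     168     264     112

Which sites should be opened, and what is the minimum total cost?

Open Red, Blue and Amber; minimum total cost 591.

For any fixed open set, each client site goes to its cheapest open site; total = fixed + service.
{Red, Blue, Amber}: R1→Amber 44, R2→Amber 63, R3→Red 63, R4→Blue 66, R5→Red 72. Service 308; fixed 283; total 591.
{Blue, Amber}: R1→Amber 44, R2→Amber 63, R3→Amber 168, R4→Blue 66, R5→Amber 80. Service 421; fixed 181; total 602.
{Red, Amber}: R1→Amber 44, R2→Amber 63, R3→Red 63, R4→Red 154, R5→Red 72. Service 396; fixed 225; total 621.
{Red, Blue, Green, Amber, Violet}: service 308 + fixed 488 = 796
No other subset beats 591.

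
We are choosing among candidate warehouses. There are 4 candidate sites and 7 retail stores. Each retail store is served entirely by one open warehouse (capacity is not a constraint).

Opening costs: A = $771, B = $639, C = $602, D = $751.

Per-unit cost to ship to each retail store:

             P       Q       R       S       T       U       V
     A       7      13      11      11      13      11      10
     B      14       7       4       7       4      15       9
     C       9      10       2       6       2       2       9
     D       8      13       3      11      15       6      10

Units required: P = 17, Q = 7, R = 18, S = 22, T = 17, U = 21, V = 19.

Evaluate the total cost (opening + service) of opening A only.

Each retail store is assigned to its cheapest site among the open ones.
{A}: P→A 7·17=119, Q→A 13·7=91, R→A 11·18=198, S→A 11·22=242, T→A 13·17=221, U→A 11·21=231, V→A 10·19=190. Service 1292; fixed 771; total 2063.

Total cost: 2063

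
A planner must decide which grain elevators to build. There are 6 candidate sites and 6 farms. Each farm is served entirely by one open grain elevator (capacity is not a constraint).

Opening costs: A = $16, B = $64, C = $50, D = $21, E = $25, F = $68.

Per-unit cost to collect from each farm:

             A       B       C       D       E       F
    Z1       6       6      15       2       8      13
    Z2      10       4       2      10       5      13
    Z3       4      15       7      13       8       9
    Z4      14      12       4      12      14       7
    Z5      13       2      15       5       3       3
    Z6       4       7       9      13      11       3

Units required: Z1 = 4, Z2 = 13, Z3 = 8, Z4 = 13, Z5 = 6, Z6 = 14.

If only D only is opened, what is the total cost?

Total cost: 631

Each farm is assigned to its cheapest site among the open ones.
{D}: Z1→D 2·4=8, Z2→D 10·13=130, Z3→D 13·8=104, Z4→D 12·13=156, Z5→D 5·6=30, Z6→D 13·14=182. Service 610; fixed 21; total 631.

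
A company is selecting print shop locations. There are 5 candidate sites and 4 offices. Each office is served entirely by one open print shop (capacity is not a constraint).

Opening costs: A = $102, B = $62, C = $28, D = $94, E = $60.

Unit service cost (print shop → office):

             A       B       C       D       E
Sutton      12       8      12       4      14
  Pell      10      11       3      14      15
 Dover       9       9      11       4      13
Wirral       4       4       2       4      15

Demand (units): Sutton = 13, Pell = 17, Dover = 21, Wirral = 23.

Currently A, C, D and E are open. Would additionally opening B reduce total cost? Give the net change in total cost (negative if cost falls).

Current service cost with {A, C, D, E}: 233.
Adding B: each office re-picks its cheapest; new service cost 233, saving 0.
Extra fixed cost: 62. Net change = 62 − 0 = 62.
(Totals: 517 → 579.)

No — net change +62 (cost rises by 62).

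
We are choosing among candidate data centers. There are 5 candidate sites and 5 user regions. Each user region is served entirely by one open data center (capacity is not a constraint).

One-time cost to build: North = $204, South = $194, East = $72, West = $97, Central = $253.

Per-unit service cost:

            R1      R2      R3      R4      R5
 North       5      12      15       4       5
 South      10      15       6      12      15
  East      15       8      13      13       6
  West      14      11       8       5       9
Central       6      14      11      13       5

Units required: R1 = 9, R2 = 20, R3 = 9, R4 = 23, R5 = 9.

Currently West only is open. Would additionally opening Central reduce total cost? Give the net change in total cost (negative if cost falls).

No — net change +145 (cost rises by 145).

Current service cost with {West}: 614.
Adding Central: each user region re-picks its cheapest; new service cost 506, saving 108.
Extra fixed cost: 253. Net change = 253 − 108 = 145.
(Totals: 711 → 856.)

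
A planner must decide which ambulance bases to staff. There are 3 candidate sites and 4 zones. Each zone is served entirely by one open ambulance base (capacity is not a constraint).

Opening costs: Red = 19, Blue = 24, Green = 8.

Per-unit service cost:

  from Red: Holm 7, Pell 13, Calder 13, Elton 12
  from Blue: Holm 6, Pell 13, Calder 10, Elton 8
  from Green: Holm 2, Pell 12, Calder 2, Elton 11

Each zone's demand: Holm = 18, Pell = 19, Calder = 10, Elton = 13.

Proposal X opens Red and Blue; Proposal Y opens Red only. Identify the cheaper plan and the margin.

Proposal X is cheaper by 76.

Proposal X: {Red, Blue}: Holm→Blue 6·18=108, Pell→Red 13·19=247, Calder→Blue 10·10=100, Elton→Blue 8·13=104. Service 559; fixed 43; total 602.
Proposal Y: {Red}: Holm→Red 7·18=126, Pell→Red 13·19=247, Calder→Red 13·10=130, Elton→Red 12·13=156. Service 659; fixed 19; total 678.
Difference: |602 − 678| = 76.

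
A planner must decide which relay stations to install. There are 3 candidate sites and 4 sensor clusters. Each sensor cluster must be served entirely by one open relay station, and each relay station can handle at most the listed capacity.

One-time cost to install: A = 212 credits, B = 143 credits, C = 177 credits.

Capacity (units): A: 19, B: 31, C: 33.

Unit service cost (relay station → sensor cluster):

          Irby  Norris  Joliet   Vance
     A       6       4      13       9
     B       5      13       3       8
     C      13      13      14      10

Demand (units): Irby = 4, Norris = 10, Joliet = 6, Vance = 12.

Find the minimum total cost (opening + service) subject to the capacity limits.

Minimum total cost: 529

Open {A, B}: Irby→B 5·4=20, Norris→A 4·10=40, Joliet→B 3·6=18, Vance→B 8·12=96.
Loads: A carries 10/19, B carries 22/31. Service 174; fixed 355; total 529.
Next best feasible plan costs 533.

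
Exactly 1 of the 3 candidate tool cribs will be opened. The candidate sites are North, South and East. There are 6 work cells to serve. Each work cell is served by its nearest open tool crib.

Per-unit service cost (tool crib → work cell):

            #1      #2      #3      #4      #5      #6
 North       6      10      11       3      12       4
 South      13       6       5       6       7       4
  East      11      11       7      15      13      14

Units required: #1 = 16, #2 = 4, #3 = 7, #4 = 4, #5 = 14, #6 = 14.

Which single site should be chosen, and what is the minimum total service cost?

With exactly 1 open, each work cell uses its cheapest among the chosen.
{South}: #1→South 13·16=208, #2→South 6·4=24, #3→South 5·7=35, #4→South 6·4=24, #5→South 7·14=98, #6→South 4·14=56. Service cost 445.
{North}: service cost 449
{East}: service cost 707
Among all 3 size-1 choices, {South} is lowest.

Choose South only; total service cost 445.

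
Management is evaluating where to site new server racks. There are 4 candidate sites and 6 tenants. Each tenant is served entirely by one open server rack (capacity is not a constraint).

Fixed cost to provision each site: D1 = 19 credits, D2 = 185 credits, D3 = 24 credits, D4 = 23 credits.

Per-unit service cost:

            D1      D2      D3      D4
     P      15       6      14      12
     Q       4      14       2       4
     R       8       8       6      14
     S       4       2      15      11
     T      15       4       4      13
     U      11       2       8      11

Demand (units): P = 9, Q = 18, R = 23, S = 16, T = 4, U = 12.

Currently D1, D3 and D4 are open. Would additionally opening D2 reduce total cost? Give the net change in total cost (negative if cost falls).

No — net change +27 (cost rises by 27).

Current service cost with {D1, D3, D4}: 458.
Adding D2: each tenant re-picks its cheapest; new service cost 300, saving 158.
Extra fixed cost: 185. Net change = 185 − 158 = 27.
(Totals: 524 → 551.)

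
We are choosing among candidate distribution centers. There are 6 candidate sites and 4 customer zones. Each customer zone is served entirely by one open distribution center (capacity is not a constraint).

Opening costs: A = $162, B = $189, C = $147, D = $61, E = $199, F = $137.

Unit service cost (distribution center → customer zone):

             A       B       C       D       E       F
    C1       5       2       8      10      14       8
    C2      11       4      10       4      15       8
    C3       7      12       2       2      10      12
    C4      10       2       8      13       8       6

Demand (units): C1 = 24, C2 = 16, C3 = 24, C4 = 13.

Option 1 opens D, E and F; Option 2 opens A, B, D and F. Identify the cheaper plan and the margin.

Option 2 is cheaper by 44.

Option 1: {D, E, F}: C1→F 8·24=192, C2→D 4·16=64, C3→D 2·24=48, C4→F 6·13=78. Service 382; fixed 397; total 779.
Option 2: {A, B, D, F}: C1→B 2·24=48, C2→B 4·16=64, C3→D 2·24=48, C4→B 2·13=26. Service 186; fixed 549; total 735.
Difference: |779 − 735| = 44.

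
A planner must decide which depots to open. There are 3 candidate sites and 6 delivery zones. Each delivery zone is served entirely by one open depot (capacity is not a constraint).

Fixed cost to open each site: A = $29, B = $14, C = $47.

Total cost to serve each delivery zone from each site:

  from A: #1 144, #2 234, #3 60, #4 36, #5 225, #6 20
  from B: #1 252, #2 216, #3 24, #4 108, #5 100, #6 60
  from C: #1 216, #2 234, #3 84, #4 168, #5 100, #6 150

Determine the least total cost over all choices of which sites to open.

For any fixed open set, each delivery zone goes to its cheapest open site; total = fixed + service.
{A, B}: #1→A 144, #2→B 216, #3→B 24, #4→A 36, #5→B 100, #6→A 20. Service 540; fixed 43; total 583.
{A, B, C}: service 540 + fixed 90 = 630
{A, C}: service 594 + fixed 76 = 670
{B}: service 760 + fixed 14 = 774
No other subset beats 583.

Minimum total cost: 583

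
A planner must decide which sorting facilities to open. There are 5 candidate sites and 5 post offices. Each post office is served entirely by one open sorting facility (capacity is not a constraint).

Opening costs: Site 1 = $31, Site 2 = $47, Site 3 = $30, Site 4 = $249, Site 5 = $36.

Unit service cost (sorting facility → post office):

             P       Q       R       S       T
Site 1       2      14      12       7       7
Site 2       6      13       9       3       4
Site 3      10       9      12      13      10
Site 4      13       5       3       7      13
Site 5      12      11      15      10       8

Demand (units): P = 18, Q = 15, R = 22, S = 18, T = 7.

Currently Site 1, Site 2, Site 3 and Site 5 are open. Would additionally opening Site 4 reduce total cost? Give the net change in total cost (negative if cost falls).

Current service cost with {Site 1, Site 2, Site 3, Site 5}: 451.
Adding Site 4: each post office re-picks its cheapest; new service cost 259, saving 192.
Extra fixed cost: 249. Net change = 249 − 192 = 57.
(Totals: 595 → 652.)

No — net change +57 (cost rises by 57).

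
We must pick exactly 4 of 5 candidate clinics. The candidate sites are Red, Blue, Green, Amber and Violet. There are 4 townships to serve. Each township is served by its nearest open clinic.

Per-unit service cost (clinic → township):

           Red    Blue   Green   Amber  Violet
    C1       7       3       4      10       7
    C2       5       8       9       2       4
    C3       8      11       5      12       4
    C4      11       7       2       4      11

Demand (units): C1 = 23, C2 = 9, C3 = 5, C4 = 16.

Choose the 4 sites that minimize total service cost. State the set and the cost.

With exactly 4 open, each township uses its cheapest among the chosen.
{Blue, Green, Amber, Violet}: C1→Blue 3·23=69, C2→Amber 2·9=18, C3→Violet 4·5=20, C4→Green 2·16=32. Service cost 139.
{Red, Blue, Green, Amber}: service cost 144
{Red, Blue, Green, Violet}: service cost 157
Among all 5 size-4 choices, {Blue, Green, Amber, Violet} is lowest.

Choose Blue, Green, Amber and Violet; total service cost 139.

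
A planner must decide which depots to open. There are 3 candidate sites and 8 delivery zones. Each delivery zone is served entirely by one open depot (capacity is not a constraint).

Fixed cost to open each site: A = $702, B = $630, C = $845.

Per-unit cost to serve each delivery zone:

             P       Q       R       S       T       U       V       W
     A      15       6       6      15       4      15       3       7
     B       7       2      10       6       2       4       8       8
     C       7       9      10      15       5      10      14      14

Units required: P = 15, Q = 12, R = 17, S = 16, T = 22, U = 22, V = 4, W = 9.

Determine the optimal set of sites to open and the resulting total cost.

For any fixed open set, each delivery zone goes to its cheapest open site; total = fixed + service.
{B}: P→B 7·15=105, Q→B 2·12=24, R→B 10·17=170, S→B 6·16=96, T→B 2·22=44, U→B 4·22=88, V→B 8·4=32, W→B 8·9=72. Service 631; fixed 630; total 1261.
{A}: service 1132 + fixed 702 = 1834
{A, B}: service 534 + fixed 1332 = 1866
{A, B, C}: service 534 + fixed 2177 = 2711
No other subset beats 1261.

Open B only; minimum total cost 1261.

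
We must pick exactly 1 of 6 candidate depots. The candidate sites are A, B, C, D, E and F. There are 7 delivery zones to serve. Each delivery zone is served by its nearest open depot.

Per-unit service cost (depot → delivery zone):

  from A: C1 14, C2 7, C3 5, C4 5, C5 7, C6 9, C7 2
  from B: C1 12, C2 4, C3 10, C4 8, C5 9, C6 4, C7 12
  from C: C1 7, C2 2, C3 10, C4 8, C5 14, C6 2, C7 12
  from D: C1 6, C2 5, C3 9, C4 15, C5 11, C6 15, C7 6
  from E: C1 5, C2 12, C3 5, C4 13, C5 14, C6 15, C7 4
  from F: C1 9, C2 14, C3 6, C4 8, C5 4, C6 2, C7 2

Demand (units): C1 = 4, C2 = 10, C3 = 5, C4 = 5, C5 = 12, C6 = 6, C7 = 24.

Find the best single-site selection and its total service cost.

Choose F only; total service cost 354.

With exactly 1 open, each delivery zone uses its cheapest among the chosen.
{F}: C1→F 9·4=36, C2→F 14·10=140, C3→F 6·5=30, C4→F 8·5=40, C5→F 4·12=48, C6→F 2·6=12, C7→F 2·24=48. Service cost 354.
{A}: service cost 362
{D}: service cost 560
Among all 6 size-1 choices, {F} is lowest.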